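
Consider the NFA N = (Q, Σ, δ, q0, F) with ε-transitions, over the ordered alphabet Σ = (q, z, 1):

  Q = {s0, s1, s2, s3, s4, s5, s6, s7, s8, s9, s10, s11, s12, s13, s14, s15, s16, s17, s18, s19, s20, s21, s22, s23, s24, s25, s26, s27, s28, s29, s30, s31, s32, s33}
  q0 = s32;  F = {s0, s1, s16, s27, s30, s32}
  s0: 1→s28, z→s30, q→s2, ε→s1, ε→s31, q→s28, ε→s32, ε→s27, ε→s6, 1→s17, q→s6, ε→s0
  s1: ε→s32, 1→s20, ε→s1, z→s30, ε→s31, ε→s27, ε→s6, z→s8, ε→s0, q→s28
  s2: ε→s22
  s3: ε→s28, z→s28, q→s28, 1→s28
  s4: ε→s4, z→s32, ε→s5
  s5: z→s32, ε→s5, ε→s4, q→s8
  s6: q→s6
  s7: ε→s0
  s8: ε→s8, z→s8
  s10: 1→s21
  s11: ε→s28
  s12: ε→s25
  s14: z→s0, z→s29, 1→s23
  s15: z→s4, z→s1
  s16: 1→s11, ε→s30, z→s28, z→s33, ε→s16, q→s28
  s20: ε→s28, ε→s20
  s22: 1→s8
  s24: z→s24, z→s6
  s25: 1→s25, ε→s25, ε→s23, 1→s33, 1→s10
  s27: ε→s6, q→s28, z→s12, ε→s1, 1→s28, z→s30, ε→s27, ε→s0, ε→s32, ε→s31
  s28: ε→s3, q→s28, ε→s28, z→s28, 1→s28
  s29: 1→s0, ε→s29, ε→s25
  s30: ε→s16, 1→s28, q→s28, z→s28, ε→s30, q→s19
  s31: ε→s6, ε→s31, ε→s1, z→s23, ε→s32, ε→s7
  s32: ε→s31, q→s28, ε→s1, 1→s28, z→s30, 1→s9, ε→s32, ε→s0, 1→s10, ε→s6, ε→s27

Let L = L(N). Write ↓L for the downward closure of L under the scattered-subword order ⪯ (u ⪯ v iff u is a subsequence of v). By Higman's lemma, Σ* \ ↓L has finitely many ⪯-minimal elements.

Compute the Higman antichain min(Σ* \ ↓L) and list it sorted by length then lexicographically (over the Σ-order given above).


|Q|=34, |F|=6, |δ|=103 (51 ε).
min D↑ (3 st, q0=0, F={1}): 0:q→1,z→2,1→1 1:q→1,z→1,1→1 2:q→1,z→1,1→1 (ε-aug+det+¬).
'q': run [25, 7] end={s19,s2,s22,s28,s3,s6,s8} rej; 1/1 deletions ∈↓L.
'1': |S_i|=[25, 12] end={s10,s11,s17,s20,s21,s23,s25,s28,s3,s33,s8,s9} — reject; 1/1 single-dels accept.
'zz': run [25, 13, 4] end={s28,s3,s33,s8} ∉↓L; 2/2 single-dels accept.
3 obstructions.

Antichain: [q, 1, zz].


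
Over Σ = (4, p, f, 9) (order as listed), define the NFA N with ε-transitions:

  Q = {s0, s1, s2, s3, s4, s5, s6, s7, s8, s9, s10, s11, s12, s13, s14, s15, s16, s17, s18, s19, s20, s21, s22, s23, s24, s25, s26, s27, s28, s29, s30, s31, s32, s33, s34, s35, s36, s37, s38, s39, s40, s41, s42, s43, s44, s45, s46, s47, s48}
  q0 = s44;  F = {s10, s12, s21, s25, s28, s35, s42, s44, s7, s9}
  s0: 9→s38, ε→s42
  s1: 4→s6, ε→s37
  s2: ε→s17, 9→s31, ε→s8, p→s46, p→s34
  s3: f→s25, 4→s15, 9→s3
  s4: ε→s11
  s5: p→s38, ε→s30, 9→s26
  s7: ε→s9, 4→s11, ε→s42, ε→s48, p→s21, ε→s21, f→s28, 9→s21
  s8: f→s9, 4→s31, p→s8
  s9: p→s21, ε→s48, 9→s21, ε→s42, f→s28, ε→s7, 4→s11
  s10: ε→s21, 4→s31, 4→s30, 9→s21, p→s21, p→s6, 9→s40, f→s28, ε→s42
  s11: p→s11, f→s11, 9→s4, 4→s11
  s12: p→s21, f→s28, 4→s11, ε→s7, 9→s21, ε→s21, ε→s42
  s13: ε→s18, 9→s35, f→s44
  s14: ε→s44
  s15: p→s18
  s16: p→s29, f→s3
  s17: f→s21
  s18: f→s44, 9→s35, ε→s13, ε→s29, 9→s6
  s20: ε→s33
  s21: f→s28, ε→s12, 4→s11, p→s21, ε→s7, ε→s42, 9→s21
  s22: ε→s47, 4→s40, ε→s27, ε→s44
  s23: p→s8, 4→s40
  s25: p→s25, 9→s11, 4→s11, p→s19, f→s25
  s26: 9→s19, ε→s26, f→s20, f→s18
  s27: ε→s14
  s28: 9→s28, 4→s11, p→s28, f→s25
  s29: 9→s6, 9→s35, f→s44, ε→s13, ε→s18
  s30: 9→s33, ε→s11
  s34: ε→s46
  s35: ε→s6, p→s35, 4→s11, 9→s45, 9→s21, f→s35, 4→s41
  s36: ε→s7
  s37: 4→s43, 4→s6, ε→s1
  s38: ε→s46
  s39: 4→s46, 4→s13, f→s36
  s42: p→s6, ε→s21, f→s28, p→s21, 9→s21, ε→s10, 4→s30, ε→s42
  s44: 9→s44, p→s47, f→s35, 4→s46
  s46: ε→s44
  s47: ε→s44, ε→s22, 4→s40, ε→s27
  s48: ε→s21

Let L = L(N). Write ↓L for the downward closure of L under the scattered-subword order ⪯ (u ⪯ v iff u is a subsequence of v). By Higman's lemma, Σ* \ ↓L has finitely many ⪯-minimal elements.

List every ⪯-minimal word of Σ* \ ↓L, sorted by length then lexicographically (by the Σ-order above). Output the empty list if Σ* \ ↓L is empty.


A = [f4, f9ff9].

|Q|=49, |F|=10, |δ|=136 (47 ε).
min D↑ (6 st, q0=0, F={2}): 0:4→0,p→0,f→1,9→0 1:4→2,p→1,f→1,9→3 2:4→2,p→2,f→2,9→2 3:4→2,p→3,f→4,9→3 4:4→2,p→4,f→5,9→4 5:4→2,p→5,f→5,9→2 [Hopcroft].
'f4': run [26, 20, 6] end={s11,s30,s31,s33,s4,s41} ∉↓L; 2/2 deletions ∈↓L.
'f9ff9': |S_i|=[26, 20, 18, 5, 4, 2] end={s11,s4} rej; 5/5 del acc.
2 obstructions.


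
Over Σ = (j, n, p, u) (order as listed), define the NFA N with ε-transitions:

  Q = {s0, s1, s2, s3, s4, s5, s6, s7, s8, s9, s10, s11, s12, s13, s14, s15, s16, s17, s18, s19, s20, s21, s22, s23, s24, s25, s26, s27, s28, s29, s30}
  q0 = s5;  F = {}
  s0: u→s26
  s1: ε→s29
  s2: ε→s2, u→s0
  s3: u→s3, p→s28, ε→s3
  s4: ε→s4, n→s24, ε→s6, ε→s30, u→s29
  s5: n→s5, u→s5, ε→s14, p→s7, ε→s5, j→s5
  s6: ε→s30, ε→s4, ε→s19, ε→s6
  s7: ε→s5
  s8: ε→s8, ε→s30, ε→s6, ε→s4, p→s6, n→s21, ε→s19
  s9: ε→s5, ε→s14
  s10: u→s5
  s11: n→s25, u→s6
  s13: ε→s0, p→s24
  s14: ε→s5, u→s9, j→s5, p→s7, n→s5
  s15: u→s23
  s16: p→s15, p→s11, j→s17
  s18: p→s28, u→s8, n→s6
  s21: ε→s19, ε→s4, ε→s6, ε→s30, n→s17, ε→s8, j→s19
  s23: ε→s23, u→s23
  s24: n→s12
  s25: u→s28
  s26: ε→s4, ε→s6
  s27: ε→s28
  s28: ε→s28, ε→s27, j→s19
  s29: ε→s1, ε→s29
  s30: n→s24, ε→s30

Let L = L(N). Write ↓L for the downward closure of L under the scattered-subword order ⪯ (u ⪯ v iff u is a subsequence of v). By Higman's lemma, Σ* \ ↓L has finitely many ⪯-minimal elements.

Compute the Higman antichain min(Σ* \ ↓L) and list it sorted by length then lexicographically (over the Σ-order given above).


|Q|=31, |F|=0, |δ|=70 (36 ε).
min D↑ (1 st, q0=0, F={0}): 0:j→0,n→0,p→0,u→0 (ε-aug+det+¬).
ε ∈ L(D↑) ⇒ ↓L = ∅.

A = [ε].


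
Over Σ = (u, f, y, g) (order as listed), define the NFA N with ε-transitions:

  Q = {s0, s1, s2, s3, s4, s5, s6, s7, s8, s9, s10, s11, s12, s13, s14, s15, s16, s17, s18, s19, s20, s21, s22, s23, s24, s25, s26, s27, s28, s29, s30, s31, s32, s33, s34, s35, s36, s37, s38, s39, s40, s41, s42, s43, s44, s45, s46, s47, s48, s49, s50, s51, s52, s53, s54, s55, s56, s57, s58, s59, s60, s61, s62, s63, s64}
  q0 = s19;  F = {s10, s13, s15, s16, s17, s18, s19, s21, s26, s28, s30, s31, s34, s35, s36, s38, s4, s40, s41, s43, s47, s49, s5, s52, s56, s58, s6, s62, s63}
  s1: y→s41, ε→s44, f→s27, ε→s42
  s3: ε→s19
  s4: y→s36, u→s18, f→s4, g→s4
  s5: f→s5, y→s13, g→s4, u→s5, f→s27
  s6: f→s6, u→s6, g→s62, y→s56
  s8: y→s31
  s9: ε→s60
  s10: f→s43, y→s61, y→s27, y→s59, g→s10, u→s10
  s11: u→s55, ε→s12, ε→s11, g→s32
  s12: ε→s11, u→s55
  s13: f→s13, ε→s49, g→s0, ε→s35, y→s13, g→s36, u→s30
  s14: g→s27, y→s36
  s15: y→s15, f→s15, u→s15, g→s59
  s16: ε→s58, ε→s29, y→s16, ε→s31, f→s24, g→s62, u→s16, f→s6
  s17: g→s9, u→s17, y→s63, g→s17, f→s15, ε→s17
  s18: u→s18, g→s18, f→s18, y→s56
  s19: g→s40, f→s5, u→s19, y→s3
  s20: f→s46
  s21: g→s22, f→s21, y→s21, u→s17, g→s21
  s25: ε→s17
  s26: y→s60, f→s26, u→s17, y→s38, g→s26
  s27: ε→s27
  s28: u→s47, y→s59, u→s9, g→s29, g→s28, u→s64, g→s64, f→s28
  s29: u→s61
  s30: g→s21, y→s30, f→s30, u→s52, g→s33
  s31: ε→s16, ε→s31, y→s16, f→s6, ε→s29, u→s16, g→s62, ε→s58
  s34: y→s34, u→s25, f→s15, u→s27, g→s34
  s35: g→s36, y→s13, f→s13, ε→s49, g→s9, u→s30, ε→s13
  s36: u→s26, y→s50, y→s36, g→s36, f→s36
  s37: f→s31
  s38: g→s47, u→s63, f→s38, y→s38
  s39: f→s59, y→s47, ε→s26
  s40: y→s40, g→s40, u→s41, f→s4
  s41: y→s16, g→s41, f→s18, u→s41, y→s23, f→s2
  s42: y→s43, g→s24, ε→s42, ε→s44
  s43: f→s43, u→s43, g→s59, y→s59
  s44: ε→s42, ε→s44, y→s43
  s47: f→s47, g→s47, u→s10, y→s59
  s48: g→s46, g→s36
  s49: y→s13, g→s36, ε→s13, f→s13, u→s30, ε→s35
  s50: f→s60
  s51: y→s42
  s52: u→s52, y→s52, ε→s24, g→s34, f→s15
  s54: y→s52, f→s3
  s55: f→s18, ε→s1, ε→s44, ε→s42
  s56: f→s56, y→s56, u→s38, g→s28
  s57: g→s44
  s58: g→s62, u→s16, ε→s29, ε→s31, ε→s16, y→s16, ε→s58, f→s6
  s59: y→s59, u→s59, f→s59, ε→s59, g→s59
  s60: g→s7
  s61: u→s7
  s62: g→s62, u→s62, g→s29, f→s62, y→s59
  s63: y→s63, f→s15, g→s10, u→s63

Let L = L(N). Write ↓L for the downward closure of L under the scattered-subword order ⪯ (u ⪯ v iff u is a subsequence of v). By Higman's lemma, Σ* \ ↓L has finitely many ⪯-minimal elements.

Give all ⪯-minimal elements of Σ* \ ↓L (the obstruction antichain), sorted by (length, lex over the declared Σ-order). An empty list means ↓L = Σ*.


Antichain: [guygy, fyuufg].

|Q|=65, |F|=29, |δ|=202 (37 ε).
min D↑ (26 st, q0=0, F={21}): 0:u→0,f→1,y→0,g→2 1:u→1,f→1,y→3,g→4 2:u→5,f→4,y→2,g→2 3:u→6,f→3,y→3,g→7 4:u→8,f→4,y→7,g→4 5:u→5,f→8,y→9,g→5 6:u→10,f→6,y→6,g→11 7:u→12,f→7,y→7,g→7 8:u→8,f→8,y→13,g→8 9:u→9,f→14,y→9,g→15 10:u→10,f→16,y→10,g→17 11:u→18,f→11,y→11,g→11 12:u→18,f→12,y→19,g→12 13:u→19,f→13,y→13,g→20 14:u→14,f→14,y→13,g→15 15:u→15,f→15,y→21,g→15 16:u→16,f→16,y→16,g→21 17:u→18,f→16,y→17,g→17 18:u→18,f→16,y→22,g→18 19:u→22,f→19,y→19,g→23 20:u→23,f→20,y→21,g→20 21:u→21,f→21,y→21,g→21 22:u→22,f→16,y→22,g→24 23:u→24,f→23,y→21,g→23 24:u→24,f→25,y→21,g→24 25:u→25,f→25,y→21,g→21.
'guygy': run [46, 38, 29, 23, 13, 4] end={s27,s59,s61,s7} rej; 5/5 del acc.
'fyuufg': |S_i|=[46, 38, 32, 23, 15, 3, 1] end={s59} rej; 6/6 del acc.
2 obstructions.


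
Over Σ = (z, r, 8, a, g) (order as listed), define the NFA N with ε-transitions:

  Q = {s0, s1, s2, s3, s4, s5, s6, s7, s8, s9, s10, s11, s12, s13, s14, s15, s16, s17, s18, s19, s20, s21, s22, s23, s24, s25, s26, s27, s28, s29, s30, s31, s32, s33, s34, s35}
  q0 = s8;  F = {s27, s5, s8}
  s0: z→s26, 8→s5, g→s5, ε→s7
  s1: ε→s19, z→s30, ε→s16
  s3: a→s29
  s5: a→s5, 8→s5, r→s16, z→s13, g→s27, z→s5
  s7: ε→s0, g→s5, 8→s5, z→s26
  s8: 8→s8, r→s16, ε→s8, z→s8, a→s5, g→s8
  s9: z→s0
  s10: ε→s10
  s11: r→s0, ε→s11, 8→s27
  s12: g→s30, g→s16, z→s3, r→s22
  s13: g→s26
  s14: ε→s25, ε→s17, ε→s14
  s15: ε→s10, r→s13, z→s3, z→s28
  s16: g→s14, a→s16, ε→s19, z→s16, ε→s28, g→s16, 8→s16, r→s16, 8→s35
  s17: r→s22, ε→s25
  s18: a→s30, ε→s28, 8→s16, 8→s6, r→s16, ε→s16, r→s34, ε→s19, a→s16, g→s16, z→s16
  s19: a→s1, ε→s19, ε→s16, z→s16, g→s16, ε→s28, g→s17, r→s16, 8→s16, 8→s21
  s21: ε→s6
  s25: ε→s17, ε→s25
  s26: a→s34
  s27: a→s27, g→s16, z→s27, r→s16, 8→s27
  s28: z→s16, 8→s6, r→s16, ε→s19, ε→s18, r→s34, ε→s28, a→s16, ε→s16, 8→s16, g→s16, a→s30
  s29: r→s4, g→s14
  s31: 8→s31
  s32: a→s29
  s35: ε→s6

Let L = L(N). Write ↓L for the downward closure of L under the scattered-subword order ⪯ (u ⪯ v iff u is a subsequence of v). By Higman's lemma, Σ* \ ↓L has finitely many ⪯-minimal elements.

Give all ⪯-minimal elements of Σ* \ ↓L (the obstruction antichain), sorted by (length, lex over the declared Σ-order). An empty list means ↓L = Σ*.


A = [r, agg].

|Q|=36, |F|=3, |δ|=99 (28 ε).
min D↑ (4 st, q0=0, F={1}): 0:z→0,r→1,8→0,a→2,g→0 1:z→1,r→1,8→1,a→1,g→1 2:z→2,r→1,8→2,a→2,g→3 3:z→3,r→1,8→3,a→3,g→1 (ε-aug+det+¬).
'r': |S_i|=[19, 14] end={s1,s14,s16,s17,s18,s19,s21,s22,s25,s28,s30,s34,…} rej; 1/1 deletions ∈↓L.
'agg': run [19, 18, 16, 14] end={s1,s14,s16,s17,s18,s19,s21,s22,s25,s28,s30,s34,…} — reject; 3/3 deletions ∈↓L.
2 words, ⪯-incomp.


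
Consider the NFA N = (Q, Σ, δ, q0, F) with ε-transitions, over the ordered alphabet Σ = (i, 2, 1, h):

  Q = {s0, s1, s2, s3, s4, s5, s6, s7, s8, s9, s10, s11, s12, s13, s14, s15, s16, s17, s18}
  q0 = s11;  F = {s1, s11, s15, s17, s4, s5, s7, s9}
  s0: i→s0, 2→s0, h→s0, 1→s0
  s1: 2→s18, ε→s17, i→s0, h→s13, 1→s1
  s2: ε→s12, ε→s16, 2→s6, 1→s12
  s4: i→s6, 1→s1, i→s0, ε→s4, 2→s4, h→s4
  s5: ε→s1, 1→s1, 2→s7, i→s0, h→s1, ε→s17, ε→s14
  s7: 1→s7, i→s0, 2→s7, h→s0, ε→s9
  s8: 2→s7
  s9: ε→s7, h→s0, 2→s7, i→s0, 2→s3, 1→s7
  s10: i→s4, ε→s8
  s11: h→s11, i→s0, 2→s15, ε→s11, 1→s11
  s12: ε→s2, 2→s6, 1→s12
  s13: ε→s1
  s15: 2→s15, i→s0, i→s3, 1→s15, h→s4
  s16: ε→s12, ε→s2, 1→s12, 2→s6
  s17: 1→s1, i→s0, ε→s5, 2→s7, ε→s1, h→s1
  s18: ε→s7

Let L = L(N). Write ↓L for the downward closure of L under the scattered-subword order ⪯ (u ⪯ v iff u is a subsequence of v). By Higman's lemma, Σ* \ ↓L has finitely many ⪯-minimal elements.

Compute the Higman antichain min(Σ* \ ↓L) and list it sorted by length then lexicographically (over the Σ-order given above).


|Q|=19, |F|=8, |δ|=65 (18 ε).
min D↑ (6 st, q0=0, F={1}): 0:i→1,2→2,1→0,h→0 1:i→1,2→1,1→1,h→1 2:i→1,2→2,1→2,h→3 3:i→1,2→3,1→4,h→3 4:i→1,2→5,1→4,h→4 5:i→1,2→5,1→5,h→1.
'i': run [14, 3] end={s0,s3,s6} ∉↓L; 1/1 del acc.
'2h12h': run [14, 13, 12, 10, 5, 1] end={s0} rej; 5/5 del acc.
2 obstructions.

min(Σ*\↓L) = [i, 2h12h].


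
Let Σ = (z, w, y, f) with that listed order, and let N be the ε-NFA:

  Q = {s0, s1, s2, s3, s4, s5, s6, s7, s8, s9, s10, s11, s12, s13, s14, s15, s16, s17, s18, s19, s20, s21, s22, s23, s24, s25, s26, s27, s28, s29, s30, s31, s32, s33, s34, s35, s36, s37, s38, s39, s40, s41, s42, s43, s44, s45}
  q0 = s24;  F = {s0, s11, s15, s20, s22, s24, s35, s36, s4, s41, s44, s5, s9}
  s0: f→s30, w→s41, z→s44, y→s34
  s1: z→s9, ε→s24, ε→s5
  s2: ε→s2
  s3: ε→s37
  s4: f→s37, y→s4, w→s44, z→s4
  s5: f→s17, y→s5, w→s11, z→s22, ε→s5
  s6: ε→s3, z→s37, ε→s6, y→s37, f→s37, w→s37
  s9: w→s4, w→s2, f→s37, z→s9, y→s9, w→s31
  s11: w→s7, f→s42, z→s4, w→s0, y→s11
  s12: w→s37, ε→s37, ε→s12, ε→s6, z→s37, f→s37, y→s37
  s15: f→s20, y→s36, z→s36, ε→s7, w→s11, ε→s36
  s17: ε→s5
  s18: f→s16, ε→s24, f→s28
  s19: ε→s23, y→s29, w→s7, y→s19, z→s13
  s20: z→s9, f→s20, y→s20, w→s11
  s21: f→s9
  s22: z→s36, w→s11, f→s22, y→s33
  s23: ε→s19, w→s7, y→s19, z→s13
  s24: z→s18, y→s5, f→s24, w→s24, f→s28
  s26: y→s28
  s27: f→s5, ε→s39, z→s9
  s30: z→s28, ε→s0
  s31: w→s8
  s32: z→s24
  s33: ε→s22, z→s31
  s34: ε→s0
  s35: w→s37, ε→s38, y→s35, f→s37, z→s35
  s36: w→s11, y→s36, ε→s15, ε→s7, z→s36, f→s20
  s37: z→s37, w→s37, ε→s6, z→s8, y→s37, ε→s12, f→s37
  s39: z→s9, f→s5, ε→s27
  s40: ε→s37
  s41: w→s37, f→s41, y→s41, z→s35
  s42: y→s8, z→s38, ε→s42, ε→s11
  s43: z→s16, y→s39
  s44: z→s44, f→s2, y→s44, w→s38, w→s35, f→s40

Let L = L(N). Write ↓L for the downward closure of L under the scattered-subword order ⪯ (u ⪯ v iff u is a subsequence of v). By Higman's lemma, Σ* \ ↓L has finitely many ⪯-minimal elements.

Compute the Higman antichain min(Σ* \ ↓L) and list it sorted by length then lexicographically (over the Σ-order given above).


|Q|=46, |F|=13, |δ|=124 (29 ε).
min D↑ (13 st, q0=0, F={9}): 0:z→0,w→0,y→1,f→0 1:z→2,w→3,y→1,f→1 2:z→4,w→3,y→2,f→2 3:z→5,w→6,y→3,f→3 4:z→4,w→3,y→4,f→7 5:z→5,w→8,y→5,f→9 6:z→8,w→10,y→6,f→6 7:z→11,w→3,y→7,f→7 8:z→8,w→12,y→8,f→9 9:z→9,w→9,y→9,f→9 10:z→12,w→9,y→10,f→10 11:z→11,w→5,y→11,f→9 12:z→12,w→9,y→12,f→9 (ε-aug+det+¬).
'ywzf': N↓-sim [31, 28, 20, 12, 7] end={s12,s2,s3,s37,s40,s6,s8} rej; 4/4 single-dels accept.
'ywwww': run [31, 28, 20, 16, 8, 5] end={s12,s3,s37,s6,s8} — reject; 5/5 deletions ∈↓L.
'yzzfzf': run [31, 28, 26, 24, 22, 14, 7] end={s12,s2,s3,s37,s40,s6,s8} rej; 6/6 deletions ∈↓L.
3 obstructions.

Antichain: [ywzf, ywwww, yzzfzf].


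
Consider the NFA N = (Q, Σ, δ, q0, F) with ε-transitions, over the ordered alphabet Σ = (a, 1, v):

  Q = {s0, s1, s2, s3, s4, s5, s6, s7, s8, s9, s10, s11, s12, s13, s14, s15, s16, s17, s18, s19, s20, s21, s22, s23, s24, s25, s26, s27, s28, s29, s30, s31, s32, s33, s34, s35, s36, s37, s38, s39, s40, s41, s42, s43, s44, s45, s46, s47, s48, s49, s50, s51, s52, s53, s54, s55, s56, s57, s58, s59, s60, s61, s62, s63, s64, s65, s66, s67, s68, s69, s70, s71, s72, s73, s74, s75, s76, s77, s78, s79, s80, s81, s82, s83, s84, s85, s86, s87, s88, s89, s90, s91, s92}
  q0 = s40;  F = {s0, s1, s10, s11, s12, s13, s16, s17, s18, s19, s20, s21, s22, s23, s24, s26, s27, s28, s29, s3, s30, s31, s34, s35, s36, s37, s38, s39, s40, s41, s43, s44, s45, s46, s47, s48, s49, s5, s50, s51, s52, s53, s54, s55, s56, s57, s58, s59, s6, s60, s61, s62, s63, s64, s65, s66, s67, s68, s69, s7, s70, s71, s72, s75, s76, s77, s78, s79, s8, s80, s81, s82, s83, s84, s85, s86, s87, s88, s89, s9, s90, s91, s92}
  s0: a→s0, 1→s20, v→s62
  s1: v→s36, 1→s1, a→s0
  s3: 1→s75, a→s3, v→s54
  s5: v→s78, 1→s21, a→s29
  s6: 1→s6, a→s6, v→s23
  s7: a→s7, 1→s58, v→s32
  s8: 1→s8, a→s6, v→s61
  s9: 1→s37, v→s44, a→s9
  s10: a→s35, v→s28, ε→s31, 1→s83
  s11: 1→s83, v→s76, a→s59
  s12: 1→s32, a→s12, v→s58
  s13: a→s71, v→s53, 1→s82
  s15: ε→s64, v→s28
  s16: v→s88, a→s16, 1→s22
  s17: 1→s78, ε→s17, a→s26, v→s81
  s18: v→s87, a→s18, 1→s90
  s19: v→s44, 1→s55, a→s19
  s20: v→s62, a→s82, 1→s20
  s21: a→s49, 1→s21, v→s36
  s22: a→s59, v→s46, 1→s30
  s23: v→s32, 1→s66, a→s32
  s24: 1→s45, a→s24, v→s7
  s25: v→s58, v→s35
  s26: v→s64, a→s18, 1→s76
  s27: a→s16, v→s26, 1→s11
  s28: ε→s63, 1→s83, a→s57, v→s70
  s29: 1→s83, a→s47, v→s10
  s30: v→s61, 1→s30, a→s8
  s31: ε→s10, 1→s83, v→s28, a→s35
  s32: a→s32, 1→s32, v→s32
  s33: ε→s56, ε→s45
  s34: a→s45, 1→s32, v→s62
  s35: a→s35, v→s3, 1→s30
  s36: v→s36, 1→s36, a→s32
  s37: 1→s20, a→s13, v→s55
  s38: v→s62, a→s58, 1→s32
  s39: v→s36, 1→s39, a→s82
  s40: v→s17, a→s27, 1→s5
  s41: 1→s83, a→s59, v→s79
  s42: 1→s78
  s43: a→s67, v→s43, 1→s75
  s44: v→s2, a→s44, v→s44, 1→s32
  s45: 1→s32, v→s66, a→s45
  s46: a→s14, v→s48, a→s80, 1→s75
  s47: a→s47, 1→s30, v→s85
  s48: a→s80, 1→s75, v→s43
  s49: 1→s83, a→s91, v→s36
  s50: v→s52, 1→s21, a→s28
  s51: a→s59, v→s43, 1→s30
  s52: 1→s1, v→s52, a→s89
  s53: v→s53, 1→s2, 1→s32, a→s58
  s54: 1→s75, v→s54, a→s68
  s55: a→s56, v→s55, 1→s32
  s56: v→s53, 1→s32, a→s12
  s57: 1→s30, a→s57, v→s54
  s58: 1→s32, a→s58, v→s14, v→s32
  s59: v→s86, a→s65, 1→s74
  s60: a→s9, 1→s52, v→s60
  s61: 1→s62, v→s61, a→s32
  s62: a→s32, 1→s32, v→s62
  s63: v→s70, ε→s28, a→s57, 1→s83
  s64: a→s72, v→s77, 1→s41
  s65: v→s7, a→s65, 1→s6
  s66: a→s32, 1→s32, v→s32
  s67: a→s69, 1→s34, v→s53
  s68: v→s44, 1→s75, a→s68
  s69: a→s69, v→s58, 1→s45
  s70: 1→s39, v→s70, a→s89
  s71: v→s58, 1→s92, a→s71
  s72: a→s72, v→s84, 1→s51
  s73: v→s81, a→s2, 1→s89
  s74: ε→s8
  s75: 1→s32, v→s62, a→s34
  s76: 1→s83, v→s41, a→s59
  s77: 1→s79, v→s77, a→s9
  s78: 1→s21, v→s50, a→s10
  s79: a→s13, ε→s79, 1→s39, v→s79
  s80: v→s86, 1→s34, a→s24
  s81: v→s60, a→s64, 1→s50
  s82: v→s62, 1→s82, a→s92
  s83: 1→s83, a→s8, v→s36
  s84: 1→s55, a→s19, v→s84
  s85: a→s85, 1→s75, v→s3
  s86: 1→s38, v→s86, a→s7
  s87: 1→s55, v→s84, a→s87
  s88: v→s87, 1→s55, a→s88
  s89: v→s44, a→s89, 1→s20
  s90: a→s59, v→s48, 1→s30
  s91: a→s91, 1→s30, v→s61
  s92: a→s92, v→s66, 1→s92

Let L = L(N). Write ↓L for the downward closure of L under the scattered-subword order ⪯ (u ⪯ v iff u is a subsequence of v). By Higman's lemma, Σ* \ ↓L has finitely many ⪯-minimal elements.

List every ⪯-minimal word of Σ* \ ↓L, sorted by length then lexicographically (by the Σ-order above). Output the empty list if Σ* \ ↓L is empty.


|Q|=93, |F|=83, |δ|=273 (10 ε).
min D↑ (82 st, q0=0, F={39}): 0:a→1,1→2,v→3 1:a→4,1→5,v→6 2:a→7,1→8,v→9 3:a→6,1→9,v→10 4:a→4,1→11,v→12 5:a→13,1→14,v→15 6:a→16,1→15,v→17 7:a→18,1→14,v→19 8:a→20,1→8,v→21 9:a→19,1→8,v→22 10:a→17,1→22,v→23 11:a→13,1→24,v→25 12:a→12,1→26,v→27 13:a→28,1→29,v→30 14:a→29,1→14,v→21 15:a→13,1→14,v→31 16:a→16,1→32,v→27 17:a→33,1→31,v→34 18:a→18,1→24,v→35 19:a→36,1→14,v→37 20:a→38,1→14,v→21 21:a→39,1→21,v→21 22:a→37,1→8,v→40 23:a→41,1→40,v→23 24:a→29,1→24,v→42 25:a→43,1→44,v→45 26:a→46,1→39,v→26 27:a→27,1→26,v→47 28:a→28,1→48,v→49 29:a→48,1→29,v→42 30:a→49,1→50,v→30 31:a→13,1→14,v→51 32:a→13,1→24,v→45 33:a→33,1→52,v→47 34:a→41,1→51,v→34 35:a→35,1→44,v→53 36:a→36,1→24,v→53 37:a→54,1→14,v→55 38:a→38,1→24,v→42 39:a→39,1→39,v→39 40:a→56,1→57,v→40 41:a→41,1→58,v→59 42:a→39,1→60,v→42 43:a→61,1→62,v→30 44:a→62,1→39,v→60 45:a→43,1→44,v→63 46:a→64,1→39,v→65 47:a→66,1→26,v→47 48:a→48,1→48,v→67 49:a→49,1→68,v→39 50:a→68,1→39,v→60 51:a→69,1→70,v→51 52:a→13,1→24,v→63 53:a→53,1→44,v→71 54:a→54,1→24,v→71 55:a→56,1→70,v→55 56:a→56,1→72,v→59 57:a→73,1→57,v→21 58:a→69,1→72,v→26 59:a→59,1→39,v→59 60:a→39,1→39,v→60 61:a→61,1→74,v→49 62:a→74,1→39,v→60 63:a→75,1→44,v→63 64:a→64,1→39,v→68 65:a→68,1→39,v→65 66:a→66,1→26,v→59 67:a→39,1→76,v→39 68:a→68,1→39,v→39 69:a→77,1→78,v→65 70:a→78,1→70,v→21 71:a→79,1→44,v→71 72:a→78,1→72,v→60 73:a→73,1→72,v→60 74:a→74,1→39,v→76 75:a→80,1→62,v→65 76:a→39,1→39,v→39 77:a→77,1→81,v→68 78:a→81,1→78,v→60 79:a→79,1→44,v→59 80:a→80,1→74,v→68 81:a→81,1→81,v→76 (ε-aug+det+¬).
'11va': |S_i|=[87, 71, 27, 7, 1] end={s32} — reject; 4/4 deletions ∈↓L.
'aav11': |S_i|=[87, 77, 59, 34, 14, 2] end={s2,s32} — reject; 5/5 del acc.
'a1aavv': run [87, 77, 47, 29, 14, 6, 2] end={s14,s32} rej; 6/6 single-dels accept.
'a1avav': N↓-sim [87, 77, 47, 29, 12, 4, 2] end={s14,s32} ∉↓L; 6/6 del acc.
'vvvav1': run [87, 79, 67, 43, 28, 11, 2] end={s2,s32} — reject; 6/6 single-dels accept.
5 minimals (antichain).

A = [11va, aav11, a1aavv, a1avav, vvvav1].


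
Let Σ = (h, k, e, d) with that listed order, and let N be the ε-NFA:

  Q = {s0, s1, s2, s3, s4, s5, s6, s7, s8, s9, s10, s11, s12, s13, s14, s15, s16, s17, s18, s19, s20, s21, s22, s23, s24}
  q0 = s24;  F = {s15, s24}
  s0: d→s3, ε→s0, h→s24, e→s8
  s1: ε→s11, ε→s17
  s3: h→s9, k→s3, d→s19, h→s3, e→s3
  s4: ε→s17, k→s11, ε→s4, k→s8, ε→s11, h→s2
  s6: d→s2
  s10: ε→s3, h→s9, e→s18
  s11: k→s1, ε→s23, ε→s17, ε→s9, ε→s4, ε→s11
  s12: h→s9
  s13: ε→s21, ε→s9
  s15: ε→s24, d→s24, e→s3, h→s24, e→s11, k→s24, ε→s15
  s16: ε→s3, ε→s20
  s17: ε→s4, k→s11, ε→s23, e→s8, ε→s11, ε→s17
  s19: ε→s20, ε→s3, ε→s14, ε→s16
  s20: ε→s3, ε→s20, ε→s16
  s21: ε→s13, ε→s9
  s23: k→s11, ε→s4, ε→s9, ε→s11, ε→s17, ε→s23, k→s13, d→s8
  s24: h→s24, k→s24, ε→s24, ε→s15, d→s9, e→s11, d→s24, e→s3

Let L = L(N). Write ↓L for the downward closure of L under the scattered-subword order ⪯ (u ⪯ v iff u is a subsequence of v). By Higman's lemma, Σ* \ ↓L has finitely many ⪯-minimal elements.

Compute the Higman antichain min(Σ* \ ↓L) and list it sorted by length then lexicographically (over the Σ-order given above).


|Q|=25, |F|=2, |δ|=70 (38 ε).
min D↑ (2 st, q0=0, F={1}): 0:h→0,k→0,e→1,d→0 1:h→1,k→1,e→1,d→1 [Hopcroft].
'e': |S_i|=[17, 15] end={s1,s11,s13,s14,s16,s17,s19,s2,s20,s21,s23,s3,…} rej; 1/1 deletions ∈↓L.
1 words, ⪯-incomp.

A = [e].


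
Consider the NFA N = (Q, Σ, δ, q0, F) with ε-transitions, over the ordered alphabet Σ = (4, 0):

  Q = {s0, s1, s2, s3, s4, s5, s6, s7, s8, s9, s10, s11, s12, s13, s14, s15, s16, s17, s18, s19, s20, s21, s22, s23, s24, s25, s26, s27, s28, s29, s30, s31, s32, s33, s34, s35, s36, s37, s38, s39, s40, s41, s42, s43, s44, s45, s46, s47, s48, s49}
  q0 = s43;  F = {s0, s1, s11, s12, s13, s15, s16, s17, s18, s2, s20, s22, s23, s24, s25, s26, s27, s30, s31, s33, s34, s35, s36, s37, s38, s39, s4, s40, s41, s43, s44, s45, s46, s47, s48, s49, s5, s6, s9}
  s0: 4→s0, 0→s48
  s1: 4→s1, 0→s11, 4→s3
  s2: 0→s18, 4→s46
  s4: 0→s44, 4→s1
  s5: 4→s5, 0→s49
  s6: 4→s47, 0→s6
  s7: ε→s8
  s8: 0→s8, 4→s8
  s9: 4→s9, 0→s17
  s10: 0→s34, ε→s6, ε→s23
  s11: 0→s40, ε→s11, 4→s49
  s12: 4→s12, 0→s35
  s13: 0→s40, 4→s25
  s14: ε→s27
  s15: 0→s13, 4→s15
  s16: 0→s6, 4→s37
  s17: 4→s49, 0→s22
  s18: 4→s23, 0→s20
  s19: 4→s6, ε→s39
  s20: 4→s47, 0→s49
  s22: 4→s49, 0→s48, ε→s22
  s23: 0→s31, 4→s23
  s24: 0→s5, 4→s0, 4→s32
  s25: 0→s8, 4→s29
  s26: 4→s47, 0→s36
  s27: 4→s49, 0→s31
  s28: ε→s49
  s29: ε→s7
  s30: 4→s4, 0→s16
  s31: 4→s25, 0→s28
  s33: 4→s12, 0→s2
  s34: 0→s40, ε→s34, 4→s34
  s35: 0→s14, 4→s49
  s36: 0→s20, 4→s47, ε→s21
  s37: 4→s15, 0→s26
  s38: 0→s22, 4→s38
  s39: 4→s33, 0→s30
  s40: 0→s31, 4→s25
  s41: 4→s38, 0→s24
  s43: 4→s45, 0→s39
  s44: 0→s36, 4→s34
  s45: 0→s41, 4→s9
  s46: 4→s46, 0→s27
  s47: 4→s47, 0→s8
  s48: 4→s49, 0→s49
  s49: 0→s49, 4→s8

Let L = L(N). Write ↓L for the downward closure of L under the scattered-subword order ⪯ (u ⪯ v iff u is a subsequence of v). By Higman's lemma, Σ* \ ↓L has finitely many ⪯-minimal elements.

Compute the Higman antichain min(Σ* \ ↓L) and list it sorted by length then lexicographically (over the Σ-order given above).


Antichain: [44044, 400004, 000040].

|Q|=50, |F|=39, |δ|=95 (11 ε).
min D↑ (40 st, q0=0, F={25}): 0:4→1,0→2 1:4→3,0→4 2:4→5,0→6 3:4→3,0→7 4:4→8,0→9 5:4→10,0→11 6:4→12,0→13 7:4→14,0→15 8:4→8,0→15 9:4→16,0→17 10:4→10,0→18 11:4→19,0→20 12:4→21,0→22 13:4→23,0→24 14:4→25,0→14 15:4→14,0→26 16:4→16,0→26 17:4→17,0→14 18:4→14,0→27 19:4→19,0→27 20:4→28,0→29 21:4→21,0→30 22:4→31,0→32 23:4→33,0→34 24:4→35,0→24 25:4→25,0→25 26:4→14,0→14 27:4→14,0→36 28:4→28,0→36 29:4→35,0→14 30:4→14,0→37 31:4→31,0→37 32:4→35,0→29 33:4→33,0→38 34:4→35,0→32 35:4→35,0→25 36:4→39,0→14 37:4→39,0→36 38:4→39,0→37 39:4→25,0→25 (ε-aug+det+¬).
'44044': |S_i|=[47, 42, 29, 16, 5, 3] end={s29,s7,s8} rej; 5/5 deletions ∈↓L.
'400004': |S_i|=[47, 42, 33, 22, 11, 3, 1] end={s8} rej; 6/6 single-dels accept.
'000040': |S_i|=[47, 44, 38, 27, 15, 5, 1] end={s8} — reject; 6/6 deletions ∈↓L.
3 obstructions.


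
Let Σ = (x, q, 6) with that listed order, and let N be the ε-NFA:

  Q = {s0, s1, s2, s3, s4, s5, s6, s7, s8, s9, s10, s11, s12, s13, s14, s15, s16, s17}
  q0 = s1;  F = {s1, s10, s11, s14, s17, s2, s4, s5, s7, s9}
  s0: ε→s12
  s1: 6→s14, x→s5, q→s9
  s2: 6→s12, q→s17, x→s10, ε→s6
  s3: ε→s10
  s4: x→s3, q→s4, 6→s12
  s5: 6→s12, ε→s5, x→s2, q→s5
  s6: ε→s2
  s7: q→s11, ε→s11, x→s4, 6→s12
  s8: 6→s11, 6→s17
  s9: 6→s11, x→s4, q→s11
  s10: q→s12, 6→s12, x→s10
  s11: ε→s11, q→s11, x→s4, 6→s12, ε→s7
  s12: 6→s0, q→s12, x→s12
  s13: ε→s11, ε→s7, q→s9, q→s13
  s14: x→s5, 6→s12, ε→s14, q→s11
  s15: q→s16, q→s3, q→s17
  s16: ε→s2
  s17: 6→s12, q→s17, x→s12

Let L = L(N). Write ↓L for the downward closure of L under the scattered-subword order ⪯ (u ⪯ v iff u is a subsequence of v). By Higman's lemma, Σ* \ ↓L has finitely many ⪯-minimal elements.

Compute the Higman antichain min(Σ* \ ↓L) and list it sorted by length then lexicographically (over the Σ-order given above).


Antichain: [x6, 66, qq6, xxxq, xxqx, qxxq].

|Q|=18, |F|=10, |δ|=52 (12 ε).
min D↑ (10 st, q0=0, F={5}): 0:x→1,q→2,6→3 1:x→4,q→1,6→5 2:x→6,q→7,6→7 3:x→1,q→7,6→5 4:x→8,q→9,6→5 5:x→5,q→5,6→5 6:x→8,q→6,6→5 7:x→6,q→7,6→5 8:x→8,q→5,6→5 9:x→5,q→9,6→5 (ε-aug+det+¬).
'x6': run [14, 9, 2] end={s0,s12} rej; 2/2 deletions ∈↓L.
'66': run [14, 12, 2] end={s0,s12} ∉↓L; 2/2 deletions ∈↓L.
'qq6': N↓-sim [14, 12, 11, 2] end={s0,s12} — reject; 3/3 single-dels accept.
'xxxq': N↓-sim [14, 9, 7, 3, 2] end={s0,s12} rej; 4/4 deletions ∈↓L.
'xxqx': |S_i|=[14, 9, 7, 3, 2] end={s0,s12} — reject; 4/4 deletions ∈↓L.
'qxxq': |S_i|=[14, 12, 8, 4, 2] end={s0,s12} rej; 4/4 single-dels accept.
6 words, ⪯-incomp.


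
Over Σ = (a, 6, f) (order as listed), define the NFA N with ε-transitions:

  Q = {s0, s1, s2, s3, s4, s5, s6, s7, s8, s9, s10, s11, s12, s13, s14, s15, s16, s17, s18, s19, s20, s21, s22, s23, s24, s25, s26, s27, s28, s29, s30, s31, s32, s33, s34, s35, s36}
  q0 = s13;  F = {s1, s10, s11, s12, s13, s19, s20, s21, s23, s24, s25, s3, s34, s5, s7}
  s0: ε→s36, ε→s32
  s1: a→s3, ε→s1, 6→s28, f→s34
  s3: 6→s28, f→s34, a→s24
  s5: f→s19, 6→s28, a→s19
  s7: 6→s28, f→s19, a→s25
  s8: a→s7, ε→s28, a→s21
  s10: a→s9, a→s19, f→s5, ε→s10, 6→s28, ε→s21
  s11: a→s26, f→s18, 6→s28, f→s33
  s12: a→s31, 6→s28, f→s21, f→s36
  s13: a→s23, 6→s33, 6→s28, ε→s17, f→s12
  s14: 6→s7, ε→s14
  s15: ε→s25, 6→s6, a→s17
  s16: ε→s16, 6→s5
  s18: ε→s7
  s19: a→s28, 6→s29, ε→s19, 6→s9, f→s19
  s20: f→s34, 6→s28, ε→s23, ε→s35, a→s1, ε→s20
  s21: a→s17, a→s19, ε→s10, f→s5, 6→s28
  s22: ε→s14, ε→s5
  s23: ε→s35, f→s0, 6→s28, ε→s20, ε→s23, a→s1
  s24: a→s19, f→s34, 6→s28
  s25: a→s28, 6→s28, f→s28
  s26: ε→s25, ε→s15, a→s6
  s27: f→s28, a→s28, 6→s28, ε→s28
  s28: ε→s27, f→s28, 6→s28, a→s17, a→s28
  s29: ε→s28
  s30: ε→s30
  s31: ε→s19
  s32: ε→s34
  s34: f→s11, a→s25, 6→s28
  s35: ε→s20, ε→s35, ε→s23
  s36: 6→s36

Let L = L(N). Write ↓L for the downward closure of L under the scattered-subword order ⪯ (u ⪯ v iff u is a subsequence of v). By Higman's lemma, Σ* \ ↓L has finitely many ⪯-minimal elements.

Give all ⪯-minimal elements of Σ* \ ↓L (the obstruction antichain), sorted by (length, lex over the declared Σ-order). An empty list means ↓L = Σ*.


A = [6, faa, afaf, ffffa, aaaaaa].

|Q|=37, |F|=15, |δ|=98 (32 ε).
min D↑ (14 st, q0=0, F={2}): 0:a→1,6→2,f→3 1:a→4,6→2,f→5 2:a→2,6→2,f→2 3:a→6,6→2,f→7 4:a→8,6→2,f→5 5:a→9,6→2,f→10 6:a→2,6→2,f→6 7:a→6,6→2,f→11 8:a→12,6→2,f→5 9:a→2,6→2,f→2 10:a→9,6→2,f→13 11:a→6,6→2,f→6 12:a→6,6→2,f→5 13:a→9,6→2,f→6 (ε-aug+det+¬).
'6': |S_i|=[30, 8] end={s17,s27,s28,s29,s33,s36,s6,s9} ∉↓L; 1/1 single-dels accept.
'faa': run [30, 23, 11, 4] end={s17,s27,s28,s6} rej; 3/3 del acc.
'afaf': N↓-sim [30, 25, 18, 7, 3] end={s17,s27,s28} ∉↓L; 4/4 deletions ∈↓L.
'ffffa': |S_i|=[30, 23, 18, 11, 6, 3] end={s17,s27,s28} — reject; 5/5 single-dels accept.
'aaaaaa': run [30, 25, 18, 17, 16, 10, 4] end={s17,s27,s28,s6} ∉↓L; 6/6 del acc.
5 obstructions.


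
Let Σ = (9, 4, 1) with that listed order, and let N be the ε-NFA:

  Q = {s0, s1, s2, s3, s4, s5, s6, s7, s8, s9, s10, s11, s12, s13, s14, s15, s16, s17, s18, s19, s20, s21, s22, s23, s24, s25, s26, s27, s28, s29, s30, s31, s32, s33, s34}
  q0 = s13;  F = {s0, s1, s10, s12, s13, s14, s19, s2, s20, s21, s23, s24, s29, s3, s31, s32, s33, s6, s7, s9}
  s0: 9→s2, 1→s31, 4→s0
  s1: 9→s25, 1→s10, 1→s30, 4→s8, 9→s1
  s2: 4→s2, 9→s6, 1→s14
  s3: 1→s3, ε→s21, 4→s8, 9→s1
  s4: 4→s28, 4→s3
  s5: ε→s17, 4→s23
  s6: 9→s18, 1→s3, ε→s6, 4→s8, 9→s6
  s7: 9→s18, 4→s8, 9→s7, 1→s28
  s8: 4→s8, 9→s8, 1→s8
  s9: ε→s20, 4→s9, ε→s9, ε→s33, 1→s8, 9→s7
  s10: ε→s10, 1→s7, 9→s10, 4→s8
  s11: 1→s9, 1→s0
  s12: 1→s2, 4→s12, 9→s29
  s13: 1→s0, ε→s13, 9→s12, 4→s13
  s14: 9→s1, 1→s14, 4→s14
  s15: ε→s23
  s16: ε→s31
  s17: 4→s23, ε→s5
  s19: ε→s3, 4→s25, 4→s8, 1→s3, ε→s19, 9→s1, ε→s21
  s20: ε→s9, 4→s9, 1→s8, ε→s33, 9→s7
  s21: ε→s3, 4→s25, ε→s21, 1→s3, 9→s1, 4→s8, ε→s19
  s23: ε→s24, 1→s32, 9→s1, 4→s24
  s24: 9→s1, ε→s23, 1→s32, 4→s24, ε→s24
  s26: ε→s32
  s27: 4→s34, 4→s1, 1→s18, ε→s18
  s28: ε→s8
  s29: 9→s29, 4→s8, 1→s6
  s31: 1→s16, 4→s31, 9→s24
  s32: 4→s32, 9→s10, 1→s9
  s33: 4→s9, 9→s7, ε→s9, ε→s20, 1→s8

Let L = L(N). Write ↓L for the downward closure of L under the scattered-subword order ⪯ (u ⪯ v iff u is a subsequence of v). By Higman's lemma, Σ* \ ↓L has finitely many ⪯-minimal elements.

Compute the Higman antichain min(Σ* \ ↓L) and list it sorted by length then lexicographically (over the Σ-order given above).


|Q|=35, |F|=20, |δ|=105 (27 ε).
min D↑ (16 st, q0=0, F={6}): 0:9→1,4→0,1→2 1:9→3,4→1,1→4 2:9→4,4→2,1→5 3:9→3,4→6,1→7 4:9→7,4→4,1→8 5:9→9,4→5,1→5 6:9→6,4→6,1→6 7:9→7,4→6,1→10 8:9→11,4→8,1→8 9:9→11,4→9,1→12 10:9→11,4→6,1→10 11:9→11,4→6,1→13 12:9→13,4→12,1→14 13:9→13,4→6,1→15 14:9→15,4→14,1→6 15:9→15,4→6,1→6.
'994': run [26, 22, 13, 2] end={s25,s8} ∉↓L; 3/3 deletions ∈↓L.
'119111': run [26, 23, 20, 14, 10, 7, 2] end={s28,s8} — reject; 6/6 deletions ∈↓L.
2 minimals (antichain).

min(Σ*\↓L) = [994, 119111].


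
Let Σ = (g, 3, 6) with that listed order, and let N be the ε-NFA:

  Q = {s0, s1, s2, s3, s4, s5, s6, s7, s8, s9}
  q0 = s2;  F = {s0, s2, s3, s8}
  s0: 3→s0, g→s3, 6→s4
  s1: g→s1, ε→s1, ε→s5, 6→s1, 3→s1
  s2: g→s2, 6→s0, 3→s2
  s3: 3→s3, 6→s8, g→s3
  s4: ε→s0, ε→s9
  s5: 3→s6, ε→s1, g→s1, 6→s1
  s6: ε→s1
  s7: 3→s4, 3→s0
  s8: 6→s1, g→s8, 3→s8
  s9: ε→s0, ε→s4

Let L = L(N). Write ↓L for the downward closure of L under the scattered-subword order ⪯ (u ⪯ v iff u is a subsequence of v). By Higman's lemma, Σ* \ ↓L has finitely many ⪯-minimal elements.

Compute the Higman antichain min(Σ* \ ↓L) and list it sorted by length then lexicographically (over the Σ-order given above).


min(Σ*\↓L) = [6g66].

|Q|=10, |F|=4, |δ|=28 (8 ε).
min D↑ (5 st, q0=0, F={4}): 0:g→0,3→0,6→1 1:g→2,3→1,6→1 2:g→2,3→2,6→3 3:g→3,3→3,6→4 4:g→4,3→4,6→4.
'6g66': |S_i|=[9, 8, 5, 4, 3] end={s1,s5,s6} ∉↓L; 4/4 deletions ∈↓L.
1 words, ⪯-incomp.


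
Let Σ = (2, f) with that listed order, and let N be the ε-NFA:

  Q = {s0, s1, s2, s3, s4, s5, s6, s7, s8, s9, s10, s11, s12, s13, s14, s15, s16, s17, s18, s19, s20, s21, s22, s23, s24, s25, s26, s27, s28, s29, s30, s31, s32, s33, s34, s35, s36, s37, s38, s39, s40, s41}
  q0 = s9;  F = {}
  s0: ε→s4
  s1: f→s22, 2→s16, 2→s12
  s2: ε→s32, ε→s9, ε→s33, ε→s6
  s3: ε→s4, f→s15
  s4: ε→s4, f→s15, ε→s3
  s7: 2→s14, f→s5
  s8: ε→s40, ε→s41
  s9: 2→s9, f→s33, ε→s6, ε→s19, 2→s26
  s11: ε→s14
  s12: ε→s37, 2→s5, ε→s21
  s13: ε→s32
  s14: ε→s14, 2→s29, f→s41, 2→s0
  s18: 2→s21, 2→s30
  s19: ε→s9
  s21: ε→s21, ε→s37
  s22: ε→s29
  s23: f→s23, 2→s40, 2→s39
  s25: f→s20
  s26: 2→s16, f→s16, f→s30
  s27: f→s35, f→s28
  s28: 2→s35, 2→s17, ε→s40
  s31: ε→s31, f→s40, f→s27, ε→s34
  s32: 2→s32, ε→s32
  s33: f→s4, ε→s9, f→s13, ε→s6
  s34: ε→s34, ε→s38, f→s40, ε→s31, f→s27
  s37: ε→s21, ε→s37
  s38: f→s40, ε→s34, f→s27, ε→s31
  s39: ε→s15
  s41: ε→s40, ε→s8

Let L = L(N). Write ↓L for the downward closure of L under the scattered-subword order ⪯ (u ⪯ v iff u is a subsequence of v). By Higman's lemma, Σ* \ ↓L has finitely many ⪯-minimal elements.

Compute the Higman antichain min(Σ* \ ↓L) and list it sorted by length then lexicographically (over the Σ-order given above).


Antichain: [ε].

|Q|=42, |F|=0, |δ|=73 (37 ε).
min D↑ (1 st, q0=0, F={0}): 0:2→0,f→0.
ε ∈ L(D↑) — L = ∅.


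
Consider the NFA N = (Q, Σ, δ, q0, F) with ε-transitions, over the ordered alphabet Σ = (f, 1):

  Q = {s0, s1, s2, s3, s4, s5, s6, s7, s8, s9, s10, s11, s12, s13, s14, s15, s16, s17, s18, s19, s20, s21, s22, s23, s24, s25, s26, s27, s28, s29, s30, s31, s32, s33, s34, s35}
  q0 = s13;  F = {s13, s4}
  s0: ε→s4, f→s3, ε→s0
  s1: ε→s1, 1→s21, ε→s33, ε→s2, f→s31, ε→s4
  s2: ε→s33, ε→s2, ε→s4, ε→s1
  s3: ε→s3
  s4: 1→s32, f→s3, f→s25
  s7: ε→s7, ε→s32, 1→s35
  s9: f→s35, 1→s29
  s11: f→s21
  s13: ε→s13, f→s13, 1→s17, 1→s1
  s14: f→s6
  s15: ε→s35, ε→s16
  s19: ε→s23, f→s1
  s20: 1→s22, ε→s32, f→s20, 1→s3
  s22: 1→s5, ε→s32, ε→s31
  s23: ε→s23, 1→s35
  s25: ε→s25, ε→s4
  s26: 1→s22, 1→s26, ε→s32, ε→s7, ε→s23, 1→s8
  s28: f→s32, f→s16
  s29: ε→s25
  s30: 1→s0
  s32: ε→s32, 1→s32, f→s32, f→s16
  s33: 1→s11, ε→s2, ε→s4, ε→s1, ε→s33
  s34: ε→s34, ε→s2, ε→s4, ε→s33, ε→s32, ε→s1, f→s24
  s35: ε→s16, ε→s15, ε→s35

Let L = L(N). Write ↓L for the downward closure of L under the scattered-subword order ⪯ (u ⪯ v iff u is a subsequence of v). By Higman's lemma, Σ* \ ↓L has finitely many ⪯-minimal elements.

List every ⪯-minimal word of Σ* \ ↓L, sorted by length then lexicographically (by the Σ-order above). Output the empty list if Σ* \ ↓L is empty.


|Q|=36, |F|=2, |δ|=72 (41 ε).
min D↑ (3 st, q0=0, F={2}): 0:f→0,1→1 1:f→1,1→2 2:f→2,1→2.
'11': N↓-sim [13, 12, 4] end={s11,s16,s21,s32} — reject; 2/2 single-dels accept.
1 words, ⪯-incomp.

min(Σ*\↓L) = [11].


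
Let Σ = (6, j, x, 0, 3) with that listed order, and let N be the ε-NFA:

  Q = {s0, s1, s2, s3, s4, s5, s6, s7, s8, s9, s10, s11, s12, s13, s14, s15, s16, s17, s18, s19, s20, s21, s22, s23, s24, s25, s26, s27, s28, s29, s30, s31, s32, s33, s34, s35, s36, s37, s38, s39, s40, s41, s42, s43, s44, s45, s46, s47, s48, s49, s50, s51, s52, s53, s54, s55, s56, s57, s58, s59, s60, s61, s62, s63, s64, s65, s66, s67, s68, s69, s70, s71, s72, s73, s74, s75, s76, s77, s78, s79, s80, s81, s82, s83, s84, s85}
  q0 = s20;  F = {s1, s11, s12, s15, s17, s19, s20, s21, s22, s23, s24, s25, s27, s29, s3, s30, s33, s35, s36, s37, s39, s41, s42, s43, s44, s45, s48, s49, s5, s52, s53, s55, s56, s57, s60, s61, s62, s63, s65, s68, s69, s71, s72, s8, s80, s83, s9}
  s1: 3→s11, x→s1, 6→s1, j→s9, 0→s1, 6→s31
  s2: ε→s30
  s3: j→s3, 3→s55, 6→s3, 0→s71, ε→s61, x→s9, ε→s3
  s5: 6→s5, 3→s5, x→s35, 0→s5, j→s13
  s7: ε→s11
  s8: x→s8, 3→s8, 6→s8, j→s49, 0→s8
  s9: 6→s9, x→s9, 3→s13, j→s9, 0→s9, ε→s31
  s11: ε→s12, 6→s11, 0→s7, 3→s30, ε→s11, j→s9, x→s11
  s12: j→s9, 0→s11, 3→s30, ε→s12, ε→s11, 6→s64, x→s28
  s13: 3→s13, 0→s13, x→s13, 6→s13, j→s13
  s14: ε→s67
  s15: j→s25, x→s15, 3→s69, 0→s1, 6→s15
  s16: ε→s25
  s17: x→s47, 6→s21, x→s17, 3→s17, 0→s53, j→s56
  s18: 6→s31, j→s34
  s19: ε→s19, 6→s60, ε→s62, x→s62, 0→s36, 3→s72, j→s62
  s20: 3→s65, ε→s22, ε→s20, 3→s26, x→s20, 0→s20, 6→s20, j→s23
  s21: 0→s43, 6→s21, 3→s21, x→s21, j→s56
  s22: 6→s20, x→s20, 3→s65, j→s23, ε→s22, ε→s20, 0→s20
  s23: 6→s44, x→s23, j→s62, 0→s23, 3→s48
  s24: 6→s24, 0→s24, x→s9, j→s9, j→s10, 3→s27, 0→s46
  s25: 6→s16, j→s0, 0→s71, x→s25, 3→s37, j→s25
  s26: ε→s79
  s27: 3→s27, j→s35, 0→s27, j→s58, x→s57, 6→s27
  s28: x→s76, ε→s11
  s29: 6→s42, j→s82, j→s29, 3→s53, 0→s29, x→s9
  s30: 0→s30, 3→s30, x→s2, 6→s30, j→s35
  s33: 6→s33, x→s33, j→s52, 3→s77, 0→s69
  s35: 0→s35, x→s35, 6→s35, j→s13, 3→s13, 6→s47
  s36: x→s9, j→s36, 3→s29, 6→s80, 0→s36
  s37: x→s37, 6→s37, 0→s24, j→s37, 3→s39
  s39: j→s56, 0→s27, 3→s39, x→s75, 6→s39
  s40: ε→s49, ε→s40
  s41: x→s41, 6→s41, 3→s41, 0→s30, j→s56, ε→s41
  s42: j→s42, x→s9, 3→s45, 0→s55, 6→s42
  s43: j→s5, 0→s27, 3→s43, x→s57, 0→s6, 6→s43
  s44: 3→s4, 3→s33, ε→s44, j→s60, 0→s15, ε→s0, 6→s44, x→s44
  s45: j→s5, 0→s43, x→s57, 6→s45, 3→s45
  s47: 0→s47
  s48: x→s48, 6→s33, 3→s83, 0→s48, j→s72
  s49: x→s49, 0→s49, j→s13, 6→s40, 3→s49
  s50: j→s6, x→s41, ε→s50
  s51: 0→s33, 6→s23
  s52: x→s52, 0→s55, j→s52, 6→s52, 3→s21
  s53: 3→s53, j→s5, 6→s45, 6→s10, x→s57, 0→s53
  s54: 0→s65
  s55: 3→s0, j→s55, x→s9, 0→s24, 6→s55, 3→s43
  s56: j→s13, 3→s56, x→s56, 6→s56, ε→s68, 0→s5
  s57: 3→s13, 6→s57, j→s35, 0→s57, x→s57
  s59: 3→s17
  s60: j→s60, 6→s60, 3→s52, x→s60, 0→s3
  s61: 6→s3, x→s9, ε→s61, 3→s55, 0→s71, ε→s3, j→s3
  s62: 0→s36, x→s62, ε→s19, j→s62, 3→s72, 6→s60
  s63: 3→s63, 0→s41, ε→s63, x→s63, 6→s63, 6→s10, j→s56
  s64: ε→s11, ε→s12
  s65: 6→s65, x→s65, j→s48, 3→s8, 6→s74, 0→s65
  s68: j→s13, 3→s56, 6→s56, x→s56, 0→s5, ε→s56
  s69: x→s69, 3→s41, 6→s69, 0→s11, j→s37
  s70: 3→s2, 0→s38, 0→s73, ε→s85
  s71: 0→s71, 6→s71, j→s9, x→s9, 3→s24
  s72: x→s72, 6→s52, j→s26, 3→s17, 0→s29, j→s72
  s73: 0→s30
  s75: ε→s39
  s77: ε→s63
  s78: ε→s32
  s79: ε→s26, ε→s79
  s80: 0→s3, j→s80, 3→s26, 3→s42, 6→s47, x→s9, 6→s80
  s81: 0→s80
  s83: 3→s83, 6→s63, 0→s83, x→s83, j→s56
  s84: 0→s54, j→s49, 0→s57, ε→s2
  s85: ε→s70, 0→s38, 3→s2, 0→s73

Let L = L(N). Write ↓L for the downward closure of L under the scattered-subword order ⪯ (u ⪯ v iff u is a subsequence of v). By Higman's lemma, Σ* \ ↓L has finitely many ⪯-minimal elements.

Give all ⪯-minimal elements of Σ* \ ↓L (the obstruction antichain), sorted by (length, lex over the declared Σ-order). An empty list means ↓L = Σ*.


Antichain: [33jj, jj0x3, j600j3].

|Q|=86, |F|=47, |δ|=320 (41 ε).
min D↑ (43 st, q0=0, F={25}): 0:6→0,j→1,x→0,0→0,3→2 1:6→3,j→4,x→1,0→1,3→5 2:6→2,j→5,x→2,0→2,3→6 3:6→3,j→7,x→3,0→8,3→9 4:6→7,j→4,x→4,0→10,3→11 5:6→9,j→11,x→5,0→5,3→12 6:6→6,j→13,x→6,0→6,3→6 7:6→7,j→7,x→7,0→14,3→15 8:6→8,j→16,x→8,0→17,3→18 9:6→9,j→15,x→9,0→18,3→19 10:6→20,j→10,x→21,0→10,3→22 11:6→15,j→11,x→11,0→22,3→23 12:6→19,j→24,x→12,0→12,3→12 13:6→13,j→25,x→13,0→13,3→13 14:6→14,j→14,x→21,0→26,3→27 15:6→15,j→15,x→15,0→27,3→28 16:6→16,j→16,x→16,0→26,3→29 17:6→17,j→21,x→17,0→17,3→30 18:6→18,j→29,x→18,0→30,3→31 19:6→19,j→24,x→19,0→31,3→19 20:6→20,j→20,x→21,0→14,3→32 21:6→21,j→21,x→21,0→21,3→25 22:6→32,j→22,x→21,0→22,3→33 23:6→28,j→24,x→23,0→33,3→23 24:6→24,j→25,x→24,0→34,3→24 25:6→25,j→25,x→25,0→25,3→25 26:6→26,j→21,x→21,0→26,3→35 27:6→27,j→27,x→21,0→35,3→36 28:6→28,j→24,x→28,0→36,3→28 29:6→29,j→29,x→29,0→35,3→37 30:6→30,j→21,x→30,0→30,3→38 31:6→31,j→24,x→31,0→38,3→31 32:6→32,j→32,x→21,0→27,3→39 33:6→39,j→34,x→40,0→33,3→33 34:6→34,j→25,x→41,0→34,3→34 35:6→35,j→21,x→21,0→35,3→42 36:6→36,j→34,x→40,0→42,3→36 37:6→37,j→24,x→37,0→42,3→37 38:6→38,j→41,x→38,0→38,3→38 39:6→39,j→34,x→40,0→36,3→39 40:6→40,j→41,x→40,0→40,3→25 41:6→41,j→25,x→41,0→41,3→25 42:6→42,j→41,x→40,0→42,3→42.
'33jj': N↓-sim [69, 53, 28, 9, 1] end={s13} rej; 4/4 single-dels accept.
'jj0x3': |S_i|=[69, 64, 42, 28, 6, 1] end={s13} rej; 5/5 single-dels accept.
'j600j3': N↓-sim [69, 64, 53, 40, 25, 7, 1] end={s13} — reject; 6/6 del acc.
3 obstructions.
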